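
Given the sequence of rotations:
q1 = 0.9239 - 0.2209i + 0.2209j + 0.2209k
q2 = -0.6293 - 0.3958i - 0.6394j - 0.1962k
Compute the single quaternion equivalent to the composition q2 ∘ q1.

q2 · q1 = -0.4843 - 0.3246i - 0.599j - 0.549k
-0.4843 - 0.3246i - 0.599j - 0.549k


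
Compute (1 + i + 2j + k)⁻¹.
0.1429 - 0.1429i - 0.2857j - 0.1429k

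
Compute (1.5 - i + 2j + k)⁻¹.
0.1818 + 0.1212i - 0.2424j - 0.1212k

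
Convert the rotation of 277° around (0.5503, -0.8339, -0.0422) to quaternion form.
-0.749 + 0.3646i - 0.5526j - 0.028k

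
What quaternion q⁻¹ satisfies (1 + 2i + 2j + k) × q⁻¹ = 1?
0.1 - 0.2i - 0.2j - 0.1k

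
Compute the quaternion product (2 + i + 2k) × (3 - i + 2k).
3 + i - 4j + 10k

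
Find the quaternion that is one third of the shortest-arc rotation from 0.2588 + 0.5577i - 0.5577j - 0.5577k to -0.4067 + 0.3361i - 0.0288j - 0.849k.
0.0325 + 0.5359i - 0.4178j - 0.733k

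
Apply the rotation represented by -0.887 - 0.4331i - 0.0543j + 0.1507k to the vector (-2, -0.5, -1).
(-2.02, 0.936, -0.541)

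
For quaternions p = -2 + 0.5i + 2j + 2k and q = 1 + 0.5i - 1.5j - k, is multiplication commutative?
No: pq = 2.75 + 0.5i + 6.5j + 2.25k ≠ 2.75 - 1.5i + 3.5j + 5.75k = qp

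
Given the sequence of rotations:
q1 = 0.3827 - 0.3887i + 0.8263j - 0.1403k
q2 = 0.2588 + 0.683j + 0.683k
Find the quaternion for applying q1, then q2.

q2 · q1 = -0.3695 - 0.7608i + 0.2097j + 0.4906k
-0.3695 - 0.7608i + 0.2097j + 0.4906k


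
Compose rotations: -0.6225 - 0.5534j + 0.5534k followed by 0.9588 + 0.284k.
-0.754 + 0.1572i - 0.5306j + 0.3538k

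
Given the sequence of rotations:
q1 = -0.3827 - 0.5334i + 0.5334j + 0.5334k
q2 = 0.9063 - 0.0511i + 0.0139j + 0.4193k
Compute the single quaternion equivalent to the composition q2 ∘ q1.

q2 · q1 = -0.6052 - 0.6801i + 0.2817j + 0.3031k
-0.6052 - 0.6801i + 0.2817j + 0.3031k


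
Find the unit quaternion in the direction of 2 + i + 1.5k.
0.7428 + 0.3714i + 0.5571k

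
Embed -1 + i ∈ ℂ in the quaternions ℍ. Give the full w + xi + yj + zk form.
-1 + i + 0j + 0k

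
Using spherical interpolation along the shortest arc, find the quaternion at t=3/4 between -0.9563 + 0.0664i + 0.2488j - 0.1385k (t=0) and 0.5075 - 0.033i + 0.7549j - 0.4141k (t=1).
-0.7594 + 0.0508i - 0.569j + 0.3114k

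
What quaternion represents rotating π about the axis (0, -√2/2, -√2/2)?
-0.7071j - 0.7071k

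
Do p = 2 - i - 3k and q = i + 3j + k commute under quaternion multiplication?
No: pq = 4 + 11i + 4j - k ≠ 4 - 7i + 8j + 5k = qp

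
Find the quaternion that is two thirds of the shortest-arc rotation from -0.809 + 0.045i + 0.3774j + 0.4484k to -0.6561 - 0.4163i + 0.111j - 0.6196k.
-0.8688 - 0.3089i + 0.2514j - 0.2942k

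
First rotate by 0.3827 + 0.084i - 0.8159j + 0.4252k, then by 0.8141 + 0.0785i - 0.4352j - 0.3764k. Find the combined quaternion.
0.1099 - 0.3937i - 0.8958j + 0.1746k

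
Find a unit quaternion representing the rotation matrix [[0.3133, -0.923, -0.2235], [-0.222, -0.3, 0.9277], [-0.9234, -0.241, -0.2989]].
-0.4226 + 0.6914i - 0.414j - 0.4147k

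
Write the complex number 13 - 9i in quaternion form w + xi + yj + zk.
13 - 9i + 0j + 0k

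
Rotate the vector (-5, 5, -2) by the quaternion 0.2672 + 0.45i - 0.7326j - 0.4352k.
(1.694, 4.746, 5.348)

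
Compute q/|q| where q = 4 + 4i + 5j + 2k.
0.5121 + 0.5121i + 0.6402j + 0.2561k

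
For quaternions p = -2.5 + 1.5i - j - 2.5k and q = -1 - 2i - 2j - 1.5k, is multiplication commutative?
No: pq = -0.25 + 13.25j + 1.25k ≠ -0.25 + 7i - 1.25j + 11.25k = qp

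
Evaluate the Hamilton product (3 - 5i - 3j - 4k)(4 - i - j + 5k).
24 - 42i + 14j + k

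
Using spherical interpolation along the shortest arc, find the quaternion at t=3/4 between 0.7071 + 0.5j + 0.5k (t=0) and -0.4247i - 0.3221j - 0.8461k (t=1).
0.2043 + 0.3412i + 0.4032j + 0.8242k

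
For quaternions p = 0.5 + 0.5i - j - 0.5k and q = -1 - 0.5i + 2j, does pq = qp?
No: pq = 1.75 + 0.25i + 2.25j + k ≠ 1.75 - 1.75i + 1.75j = qp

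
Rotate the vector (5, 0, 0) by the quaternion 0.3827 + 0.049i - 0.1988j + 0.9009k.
(-3.511, 3.35, 1.202)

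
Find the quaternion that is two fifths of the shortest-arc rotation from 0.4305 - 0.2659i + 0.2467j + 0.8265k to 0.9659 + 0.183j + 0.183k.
0.7191 - 0.175i + 0.2449j + 0.6264k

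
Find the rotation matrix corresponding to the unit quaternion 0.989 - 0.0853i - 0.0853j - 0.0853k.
[[0.9709, 0.1833, -0.1542], [-0.1542, 0.9709, 0.1833], [0.1833, -0.1542, 0.9709]]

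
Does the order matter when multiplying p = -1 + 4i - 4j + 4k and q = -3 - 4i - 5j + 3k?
Yes: pq = -13 - 11j - 51k ≠ -13 - 16i + 45j + 21k = qp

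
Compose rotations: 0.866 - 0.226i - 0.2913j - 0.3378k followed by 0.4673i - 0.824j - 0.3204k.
-0.2427 + 0.5897i - 0.4833j - 0.5998k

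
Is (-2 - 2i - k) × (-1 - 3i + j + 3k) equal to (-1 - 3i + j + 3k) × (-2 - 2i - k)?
No: pq = -1 + 9i + 7j - 7k ≠ -1 + 7i - 11j - 3k = qp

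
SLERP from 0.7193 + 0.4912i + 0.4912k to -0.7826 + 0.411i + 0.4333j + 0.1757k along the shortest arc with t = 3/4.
0.9086 - 0.1902i - 0.3716j + 0.0115k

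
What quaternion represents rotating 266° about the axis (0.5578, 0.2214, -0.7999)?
-0.682 + 0.4079i + 0.1619j - 0.585k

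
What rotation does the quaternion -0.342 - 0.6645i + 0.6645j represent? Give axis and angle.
axis = (-√2/2, √2/2, 0), θ = 220°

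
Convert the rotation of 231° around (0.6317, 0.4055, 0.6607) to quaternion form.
-0.4305 + 0.5702i + 0.366j + 0.5963k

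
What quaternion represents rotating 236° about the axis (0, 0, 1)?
-0.4695 + 0.8829k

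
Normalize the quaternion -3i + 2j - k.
-0.8018i + 0.5345j - 0.2673k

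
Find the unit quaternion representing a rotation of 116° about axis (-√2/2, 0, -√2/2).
0.5299 - 0.5997i - 0.5997k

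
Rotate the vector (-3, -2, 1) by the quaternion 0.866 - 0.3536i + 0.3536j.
(-1.137, -0.137, 3.562)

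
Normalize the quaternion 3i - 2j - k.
0.8018i - 0.5345j - 0.2673k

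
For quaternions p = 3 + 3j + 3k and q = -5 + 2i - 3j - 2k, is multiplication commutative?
No: pq = 9i - 18j - 27k ≠ 3i - 30j - 15k = qp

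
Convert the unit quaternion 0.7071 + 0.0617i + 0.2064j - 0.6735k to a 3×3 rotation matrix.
[[0.0076, 0.9779, 0.2088], [-0.927, 0.0852, -0.3653], [-0.375, -0.1908, 0.9072]]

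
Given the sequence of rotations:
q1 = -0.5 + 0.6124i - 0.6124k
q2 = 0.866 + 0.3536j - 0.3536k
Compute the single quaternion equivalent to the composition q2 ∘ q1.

q2 · q1 = -0.6495 + 0.3138i - 0.3933j - 0.5701k
-0.6495 + 0.3138i - 0.3933j - 0.5701k


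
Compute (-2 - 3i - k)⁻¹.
-0.1429 + 0.2143i + 0.0714k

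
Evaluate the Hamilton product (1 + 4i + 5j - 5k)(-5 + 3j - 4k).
-40 - 25i - 6j + 33k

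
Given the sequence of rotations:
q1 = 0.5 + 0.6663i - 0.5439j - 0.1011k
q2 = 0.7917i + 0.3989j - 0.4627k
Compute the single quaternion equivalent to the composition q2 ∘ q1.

q2 · q1 = -0.3573 + 0.1039i - 0.0288j - 0.9277k
-0.3573 + 0.1039i - 0.0288j - 0.9277k


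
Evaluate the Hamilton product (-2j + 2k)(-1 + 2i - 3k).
6 + 6i + 6j + 2k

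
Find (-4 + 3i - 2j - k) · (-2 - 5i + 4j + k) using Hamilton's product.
32 + 16i - 10j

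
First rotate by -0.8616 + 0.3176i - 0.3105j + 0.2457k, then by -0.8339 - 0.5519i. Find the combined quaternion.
0.8938 + 0.2107i + 0.3945j - 0.0335k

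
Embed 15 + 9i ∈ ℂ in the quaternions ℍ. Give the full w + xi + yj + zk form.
15 + 9i + 0j + 0k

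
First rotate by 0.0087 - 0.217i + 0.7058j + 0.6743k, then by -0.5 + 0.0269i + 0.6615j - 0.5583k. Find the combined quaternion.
-0.0889 + 0.9488i - 0.2441j - 0.1795k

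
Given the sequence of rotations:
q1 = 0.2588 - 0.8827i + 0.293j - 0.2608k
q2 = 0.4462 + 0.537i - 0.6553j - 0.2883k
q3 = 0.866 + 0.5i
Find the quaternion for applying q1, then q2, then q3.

q2 · q1 = 0.7063 + 0.0005i + 0.3557j - 0.6121k
q3 · q2 · q1 = 0.6114 + 0.3536i + 0.6141j - 0.3522k
0.6114 + 0.3536i + 0.6141j - 0.3522k


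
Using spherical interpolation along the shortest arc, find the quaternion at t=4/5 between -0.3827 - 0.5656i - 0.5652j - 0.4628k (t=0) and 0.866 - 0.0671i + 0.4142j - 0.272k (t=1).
-0.8516 - 0.0831i - 0.5031j + 0.1214k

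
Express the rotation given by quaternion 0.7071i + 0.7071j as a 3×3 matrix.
[[0, 1, 0], [1, 0, 0], [0, 0, -1]]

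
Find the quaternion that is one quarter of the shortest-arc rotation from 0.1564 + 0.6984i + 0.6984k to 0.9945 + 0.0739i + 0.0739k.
0.4656 + 0.6258i + 0.6258k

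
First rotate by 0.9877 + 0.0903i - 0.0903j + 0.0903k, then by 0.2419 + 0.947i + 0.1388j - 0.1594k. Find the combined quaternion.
0.1803 + 0.9553i + 0.0153j - 0.2336k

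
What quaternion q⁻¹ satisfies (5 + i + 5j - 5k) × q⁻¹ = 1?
0.0658 - 0.0132i - 0.0658j + 0.0658k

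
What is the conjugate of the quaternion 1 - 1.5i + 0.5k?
1 + 1.5i - 0.5k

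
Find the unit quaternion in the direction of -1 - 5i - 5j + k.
-0.1387 - 0.6934i - 0.6934j + 0.1387k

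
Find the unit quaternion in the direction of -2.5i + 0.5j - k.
-0.9129i + 0.1826j - 0.3651k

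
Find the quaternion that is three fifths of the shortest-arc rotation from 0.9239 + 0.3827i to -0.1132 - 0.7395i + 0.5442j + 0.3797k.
0.5326 + 0.7067i - 0.382j - 0.2665k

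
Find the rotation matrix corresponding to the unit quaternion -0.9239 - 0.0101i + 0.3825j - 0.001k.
[[0.7074, -0.0096, -0.7068], [-0.0059, 0.9998, -0.0194], [0.7068, 0.0179, 0.7072]]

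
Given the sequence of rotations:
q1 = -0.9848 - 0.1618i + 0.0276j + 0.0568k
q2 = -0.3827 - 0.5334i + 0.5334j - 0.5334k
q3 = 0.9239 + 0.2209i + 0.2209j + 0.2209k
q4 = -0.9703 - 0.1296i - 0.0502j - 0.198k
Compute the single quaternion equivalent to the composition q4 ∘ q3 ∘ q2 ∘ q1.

q2 · q1 = 0.3062 + 0.6322i - 0.4193j + 0.5751k
q3 · q2 · q1 = 0.1088 + 0.8714i - 0.3071j + 0.3667k
q4 · q3 · q2 · q1 = 0.0646 - 0.9388i + 0.1675j - 0.2938k
0.0646 - 0.9388i + 0.1675j - 0.2938k


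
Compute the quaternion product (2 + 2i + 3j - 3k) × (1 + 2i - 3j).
7 - 3i - 9j - 15k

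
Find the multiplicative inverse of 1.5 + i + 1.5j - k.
0.2308 - 0.1538i - 0.2308j + 0.1538k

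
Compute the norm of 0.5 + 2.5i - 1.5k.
2.958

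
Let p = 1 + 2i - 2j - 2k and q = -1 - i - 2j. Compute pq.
-3 - 7i + 2j - 4k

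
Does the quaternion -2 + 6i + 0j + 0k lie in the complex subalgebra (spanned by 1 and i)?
Yes. The quaternion -2 + 6i has j- and k-coefficients y = z = 0, so it lies in the complex subalgebra spanned by 1 and i.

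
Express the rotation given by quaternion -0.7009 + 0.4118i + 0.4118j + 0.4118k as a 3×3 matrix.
[[0.3217, 0.9164, -0.2381], [-0.2381, 0.3217, 0.9164], [0.9164, -0.2381, 0.3217]]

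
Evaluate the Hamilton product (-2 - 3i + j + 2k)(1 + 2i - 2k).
8 - 9i - j + 4k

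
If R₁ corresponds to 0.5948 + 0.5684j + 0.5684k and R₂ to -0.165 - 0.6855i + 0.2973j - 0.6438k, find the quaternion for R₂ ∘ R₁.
0.0988 + 0.1272i + 0.4727j - 0.8664k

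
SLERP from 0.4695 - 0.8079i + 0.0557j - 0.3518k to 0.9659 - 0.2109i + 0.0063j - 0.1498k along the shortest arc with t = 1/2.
0.7838 - 0.5563i + 0.0339j - 0.2739k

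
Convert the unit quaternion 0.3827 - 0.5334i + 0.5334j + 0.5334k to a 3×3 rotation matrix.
[[-0.1381, -0.9773, -0.1608], [-0.1608, -0.1381, 0.9773], [-0.9773, 0.1608, -0.1381]]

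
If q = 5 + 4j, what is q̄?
5 - 4j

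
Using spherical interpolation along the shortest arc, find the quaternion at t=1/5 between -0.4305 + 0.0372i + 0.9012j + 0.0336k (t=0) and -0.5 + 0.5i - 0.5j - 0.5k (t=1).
-0.2523 - 0.1022i + 0.9478j + 0.166k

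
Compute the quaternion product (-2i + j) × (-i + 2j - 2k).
-4 - 2i - 4j - 3k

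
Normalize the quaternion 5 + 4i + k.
0.7715 + 0.6172i + 0.1543k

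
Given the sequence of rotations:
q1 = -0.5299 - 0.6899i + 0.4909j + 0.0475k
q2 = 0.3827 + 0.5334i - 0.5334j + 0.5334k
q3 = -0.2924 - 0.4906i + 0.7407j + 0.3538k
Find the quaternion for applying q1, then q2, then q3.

q2 · q1 = 0.4017 - 0.8339i + 0.0772j - 0.3706k
q3 · q2 · q1 = -0.4526 - 0.2551i - 0.2019j + 0.8303k
-0.4526 - 0.2551i - 0.2019j + 0.8303k


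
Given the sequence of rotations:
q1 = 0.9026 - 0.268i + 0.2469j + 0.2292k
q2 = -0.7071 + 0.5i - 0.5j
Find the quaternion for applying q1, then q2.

q2 · q1 = -0.3808 + 0.5262i - 0.7405j - 0.1726k
-0.3808 + 0.5262i - 0.7405j - 0.1726k


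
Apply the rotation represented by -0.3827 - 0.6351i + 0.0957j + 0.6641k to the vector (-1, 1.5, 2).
(-1.353, -1.121, 2.04)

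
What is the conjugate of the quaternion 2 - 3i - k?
2 + 3i + k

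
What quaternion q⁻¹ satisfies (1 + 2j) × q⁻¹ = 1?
0.2 - 0.4j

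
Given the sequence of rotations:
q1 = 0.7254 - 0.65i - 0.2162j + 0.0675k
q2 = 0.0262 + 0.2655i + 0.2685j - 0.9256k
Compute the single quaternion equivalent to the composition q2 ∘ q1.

q2 · q1 = 0.3121 - 0.0064i + 0.7728j - 0.5525k
0.3121 - 0.0064i + 0.7728j - 0.5525k


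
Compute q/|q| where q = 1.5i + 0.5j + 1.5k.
0.6882i + 0.2294j + 0.6882k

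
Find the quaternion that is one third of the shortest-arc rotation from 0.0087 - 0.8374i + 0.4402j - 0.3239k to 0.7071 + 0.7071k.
-0.3077 - 0.6715i + 0.353j - 0.5744k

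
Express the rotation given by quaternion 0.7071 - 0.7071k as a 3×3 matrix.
[[0, 1, 0], [-1, 0, 0], [0, 0, 1]]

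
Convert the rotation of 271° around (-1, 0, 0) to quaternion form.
-0.7133 - 0.7009i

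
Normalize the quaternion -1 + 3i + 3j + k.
-0.2236 + 0.6708i + 0.6708j + 0.2236k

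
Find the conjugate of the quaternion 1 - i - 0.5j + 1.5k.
1 + i + 0.5j - 1.5k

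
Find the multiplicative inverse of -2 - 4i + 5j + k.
-0.0435 + 0.087i - 0.1087j - 0.0217k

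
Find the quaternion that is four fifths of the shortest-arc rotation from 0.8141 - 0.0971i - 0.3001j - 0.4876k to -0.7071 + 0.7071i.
0.7776 - 0.6152i - 0.068j - 0.1105k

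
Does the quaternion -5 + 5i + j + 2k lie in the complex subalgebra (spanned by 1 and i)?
No. The quaternion -5 + 5i + j + 2k has j-coefficient y = 1 and k-coefficient z = 2, not both zero, so it does not lie in the complex subalgebra spanned by 1 and i.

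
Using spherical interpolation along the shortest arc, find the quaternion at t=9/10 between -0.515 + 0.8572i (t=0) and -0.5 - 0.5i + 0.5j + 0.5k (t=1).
0.4101 + 0.6043i - 0.483j - 0.483k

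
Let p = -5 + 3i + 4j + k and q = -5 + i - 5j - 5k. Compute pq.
47 - 35i + 21j + k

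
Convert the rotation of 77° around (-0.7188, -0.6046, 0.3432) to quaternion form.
0.7826 - 0.4475i - 0.3764j + 0.2136k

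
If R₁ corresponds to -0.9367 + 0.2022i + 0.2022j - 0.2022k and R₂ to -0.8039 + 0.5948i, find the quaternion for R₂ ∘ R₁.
0.6327 - 0.7197i - 0.0423j + 0.2828k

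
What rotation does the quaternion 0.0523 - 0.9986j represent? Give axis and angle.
axis = (0, -1, 0), θ = 174°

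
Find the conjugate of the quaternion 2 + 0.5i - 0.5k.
2 - 0.5i + 0.5k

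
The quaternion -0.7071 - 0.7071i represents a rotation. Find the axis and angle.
axis = (-1, 0, 0), θ = 3π/2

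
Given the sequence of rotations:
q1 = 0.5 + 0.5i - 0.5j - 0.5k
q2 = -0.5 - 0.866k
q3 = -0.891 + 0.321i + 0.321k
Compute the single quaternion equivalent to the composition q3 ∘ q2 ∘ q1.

q2 · q1 = -0.683 - 0.683i - 0.183j - 0.183k
q3 · q2 · q1 = 0.8865 + 0.4481i + 0.0026j - 0.1149k
0.8865 + 0.4481i + 0.0026j - 0.1149k


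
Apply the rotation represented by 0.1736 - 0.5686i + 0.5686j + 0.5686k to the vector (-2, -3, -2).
(4.017, 0.09, 0.927)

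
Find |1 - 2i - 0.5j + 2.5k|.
3.391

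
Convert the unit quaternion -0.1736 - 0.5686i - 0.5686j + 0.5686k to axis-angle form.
axis = (-√3/3, -√3/3, √3/3), θ = 200°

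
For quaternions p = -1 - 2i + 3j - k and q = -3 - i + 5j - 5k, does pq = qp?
No: pq = -19 - 3i - 23j + k ≠ -19 + 17i - 5j + 15k = qp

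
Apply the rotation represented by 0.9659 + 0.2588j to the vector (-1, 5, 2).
(0.134, 5, 2.232)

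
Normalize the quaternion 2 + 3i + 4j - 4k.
0.2981 + 0.4472i + 0.5963j - 0.5963k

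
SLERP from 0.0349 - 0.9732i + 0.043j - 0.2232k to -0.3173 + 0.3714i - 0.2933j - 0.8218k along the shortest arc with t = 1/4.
0.1391 - 0.9768i + 0.1379j + 0.0865k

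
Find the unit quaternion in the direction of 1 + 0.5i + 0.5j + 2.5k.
0.3592 + 0.1796i + 0.1796j + 0.898k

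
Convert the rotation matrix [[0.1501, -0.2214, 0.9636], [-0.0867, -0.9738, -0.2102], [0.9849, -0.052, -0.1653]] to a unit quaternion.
0.0523 + 0.7565i - 0.1018j + 0.6439k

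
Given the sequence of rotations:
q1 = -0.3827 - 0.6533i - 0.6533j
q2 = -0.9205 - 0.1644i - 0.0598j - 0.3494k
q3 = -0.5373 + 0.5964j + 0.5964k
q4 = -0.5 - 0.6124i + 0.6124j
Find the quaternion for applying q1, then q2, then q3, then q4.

q2 · q1 = 0.2058 + 0.436i + 0.8525j + 0.2021k
q3 · q2 · q1 = -0.7395 - 0.6222i - 0.0753j - 0.2459k
q4 · q3 · q2 · q1 = 0.0348 + 0.6134i - 0.5658j + 0.5501k
0.0348 + 0.6134i - 0.5658j + 0.5501k


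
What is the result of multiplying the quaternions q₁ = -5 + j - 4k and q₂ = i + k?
4 - 4i - 4j - 6k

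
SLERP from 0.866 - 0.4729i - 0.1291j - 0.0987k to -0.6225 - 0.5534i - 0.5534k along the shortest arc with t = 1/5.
0.952 - 0.2761i - 0.1166j + 0.0618k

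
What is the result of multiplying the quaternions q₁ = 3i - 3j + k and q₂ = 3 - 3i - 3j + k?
-1 + 9i - 15j - 15k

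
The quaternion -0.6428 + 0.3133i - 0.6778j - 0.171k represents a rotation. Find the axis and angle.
axis = (0.409, -0.8848, -0.2232), θ = 260°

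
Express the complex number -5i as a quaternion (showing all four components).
0 - 5i + 0j + 0k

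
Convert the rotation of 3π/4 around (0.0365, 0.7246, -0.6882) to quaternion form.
0.3827 + 0.0337i + 0.6694j - 0.6358k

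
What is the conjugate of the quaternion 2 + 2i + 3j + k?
2 - 2i - 3j - k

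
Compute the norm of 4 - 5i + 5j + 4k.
√82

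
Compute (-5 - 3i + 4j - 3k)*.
-5 + 3i - 4j + 3k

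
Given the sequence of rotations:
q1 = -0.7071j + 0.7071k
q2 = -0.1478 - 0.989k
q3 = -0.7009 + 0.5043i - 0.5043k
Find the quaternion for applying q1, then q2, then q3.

q2 · q1 = 0.6993 - 0.6993i + 0.1045j - 0.1045k
q3 · q2 · q1 = -0.1902 + 0.8955i + 0.3321j - 0.2267k
-0.1902 + 0.8955i + 0.3321j - 0.2267k


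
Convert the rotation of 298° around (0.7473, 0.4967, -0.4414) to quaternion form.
-0.8572 + 0.3849i + 0.2558j - 0.2273k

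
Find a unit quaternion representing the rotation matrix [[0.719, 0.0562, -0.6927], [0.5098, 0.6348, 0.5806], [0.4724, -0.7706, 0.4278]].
0.8339 - 0.4051i - 0.3493j + 0.136k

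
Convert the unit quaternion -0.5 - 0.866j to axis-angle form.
axis = (0, -1, 0), θ = 4π/3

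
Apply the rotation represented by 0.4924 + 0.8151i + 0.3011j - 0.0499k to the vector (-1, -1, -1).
(-1.569, 0.725, 0.115)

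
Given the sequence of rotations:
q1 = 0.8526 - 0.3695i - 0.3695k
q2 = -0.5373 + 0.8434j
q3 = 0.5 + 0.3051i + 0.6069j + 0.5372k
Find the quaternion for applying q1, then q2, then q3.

q2 · q1 = -0.4581 - 0.1131i + 0.7191j + 0.5102k
q3 · q2 · q1 = -0.905 - 0.273i - 0.1349j + 0.297k
-0.905 - 0.273i - 0.1349j + 0.297k


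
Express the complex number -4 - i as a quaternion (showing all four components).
-4 - i + 0j + 0k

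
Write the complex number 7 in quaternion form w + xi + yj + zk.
7 + 0i + 0j + 0k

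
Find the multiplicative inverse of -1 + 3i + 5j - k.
-0.0278 - 0.0833i - 0.1389j + 0.0278k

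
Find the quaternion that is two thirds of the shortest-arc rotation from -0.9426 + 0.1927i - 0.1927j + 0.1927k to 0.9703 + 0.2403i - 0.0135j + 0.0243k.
-0.9923 - 0.0975i - 0.0578j + 0.0504k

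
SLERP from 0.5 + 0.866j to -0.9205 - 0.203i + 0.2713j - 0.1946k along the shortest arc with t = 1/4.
0.7454 + 0.0687i + 0.6598j + 0.0658k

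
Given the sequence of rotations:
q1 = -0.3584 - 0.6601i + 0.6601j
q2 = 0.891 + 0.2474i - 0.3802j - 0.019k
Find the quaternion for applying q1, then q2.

q2 · q1 = 0.0949 - 0.6643i + 0.737j - 0.0809k
0.0949 - 0.6643i + 0.737j - 0.0809k


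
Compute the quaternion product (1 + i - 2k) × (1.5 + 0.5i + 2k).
5 + 2i - 3j - k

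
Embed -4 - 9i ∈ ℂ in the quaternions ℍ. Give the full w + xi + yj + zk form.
-4 - 9i + 0j + 0k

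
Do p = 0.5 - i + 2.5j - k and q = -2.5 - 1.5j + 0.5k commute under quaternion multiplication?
No: pq = 3 + 2.25i - 6.5j + 4.25k ≠ 3 + 2.75i - 7.5j + 1.25k = qp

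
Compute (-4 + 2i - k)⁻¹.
-0.1905 - 0.0952i + 0.0476k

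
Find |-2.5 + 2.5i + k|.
3.674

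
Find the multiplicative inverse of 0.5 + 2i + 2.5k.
0.0476 - 0.1905i - 0.2381k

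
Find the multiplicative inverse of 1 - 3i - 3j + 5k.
0.0227 + 0.0682i + 0.0682j - 0.1136k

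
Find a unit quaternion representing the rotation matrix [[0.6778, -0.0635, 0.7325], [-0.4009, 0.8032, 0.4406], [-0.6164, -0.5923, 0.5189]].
0.866 - 0.2982i + 0.3894j - 0.0974k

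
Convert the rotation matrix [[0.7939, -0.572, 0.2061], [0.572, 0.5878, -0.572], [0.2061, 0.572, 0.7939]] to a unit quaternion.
0.891 + 0.321i + 0.321k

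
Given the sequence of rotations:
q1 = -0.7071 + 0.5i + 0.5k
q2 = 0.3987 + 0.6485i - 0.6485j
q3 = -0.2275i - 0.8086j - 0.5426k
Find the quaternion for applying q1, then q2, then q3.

q2 · q1 = -0.6062 - 0.5835i + 0.1343j + 0.5236k
q3 · q2 · q1 = 0.26 - 0.2126i + 0.9259j - 0.1734k
0.26 - 0.2126i + 0.9259j - 0.1734k


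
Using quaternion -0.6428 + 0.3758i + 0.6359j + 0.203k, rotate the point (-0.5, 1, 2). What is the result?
(-0.645, 2.009, -0.892)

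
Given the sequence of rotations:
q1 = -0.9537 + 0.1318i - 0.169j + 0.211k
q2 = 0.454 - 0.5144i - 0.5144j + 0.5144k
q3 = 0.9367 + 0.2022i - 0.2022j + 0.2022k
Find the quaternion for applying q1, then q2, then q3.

q2 · q1 = -0.5607 + 0.5288i + 0.5902j - 0.2401k
q3 · q2 · q1 = -0.4642 + 0.3112i + 0.8217j - 0.112k
-0.4642 + 0.3112i + 0.8217j - 0.112k


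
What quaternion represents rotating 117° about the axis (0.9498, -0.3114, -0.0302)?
0.5225 + 0.8098i - 0.2655j - 0.0257k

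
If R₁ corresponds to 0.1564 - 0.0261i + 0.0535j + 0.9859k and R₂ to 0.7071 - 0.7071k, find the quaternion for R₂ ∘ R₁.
0.8077 + 0.0194i + 0.0563j + 0.5865k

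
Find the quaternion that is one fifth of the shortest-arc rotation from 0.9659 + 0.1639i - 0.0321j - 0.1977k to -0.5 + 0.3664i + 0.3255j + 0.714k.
0.9354 + 0.0537i - 0.103j - 0.3339k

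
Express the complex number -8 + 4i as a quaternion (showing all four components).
-8 + 4i + 0j + 0k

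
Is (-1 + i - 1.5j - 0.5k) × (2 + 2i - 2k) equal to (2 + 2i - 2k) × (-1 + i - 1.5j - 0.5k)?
No: pq = -5 + 3i - 2j + 4k ≠ -5 - 3i - 4j - 2k = qp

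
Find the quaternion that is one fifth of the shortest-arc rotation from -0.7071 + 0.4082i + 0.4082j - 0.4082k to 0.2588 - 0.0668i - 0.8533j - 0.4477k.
-0.6856 + 0.3748i + 0.5742j - 0.2444k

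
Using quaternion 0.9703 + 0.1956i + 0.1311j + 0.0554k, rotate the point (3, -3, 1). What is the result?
(3.323, -2.641, -0.991)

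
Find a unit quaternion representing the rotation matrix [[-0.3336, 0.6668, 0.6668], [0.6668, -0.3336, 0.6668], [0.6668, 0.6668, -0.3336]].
0.5774i + 0.5774j + 0.5774k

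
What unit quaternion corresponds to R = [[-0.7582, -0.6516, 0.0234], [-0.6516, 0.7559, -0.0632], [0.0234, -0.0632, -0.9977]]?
-0.3477i + 0.937j - 0.0337k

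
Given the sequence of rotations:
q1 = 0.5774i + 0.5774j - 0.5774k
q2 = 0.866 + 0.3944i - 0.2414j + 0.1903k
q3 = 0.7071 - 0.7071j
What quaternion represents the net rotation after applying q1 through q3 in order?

q2 · q1 = 0.0215 + 0.5295i + 0.8376j - 0.1329k
q3 · q2 · q1 = 0.6075 + 0.4684i + 0.5771j + 0.2804k
0.6075 + 0.4684i + 0.5771j + 0.2804k


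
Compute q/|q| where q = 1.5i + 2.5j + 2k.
0.4243i + 0.7071j + 0.5657k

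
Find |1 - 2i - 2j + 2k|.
√13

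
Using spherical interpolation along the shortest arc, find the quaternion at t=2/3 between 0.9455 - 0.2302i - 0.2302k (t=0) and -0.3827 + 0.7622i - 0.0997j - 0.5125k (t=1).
0.6757 - 0.6715i + 0.0756j + 0.2945k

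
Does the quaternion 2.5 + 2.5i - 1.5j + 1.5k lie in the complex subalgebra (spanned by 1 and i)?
No. The quaternion 2.5 + 2.5i - 1.5j + 1.5k has j-coefficient y = -1.5 and k-coefficient z = 1.5, not both zero, so it does not lie in the complex subalgebra spanned by 1 and i.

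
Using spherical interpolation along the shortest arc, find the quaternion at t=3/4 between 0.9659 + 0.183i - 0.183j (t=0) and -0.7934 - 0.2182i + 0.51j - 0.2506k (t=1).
0.8534 + 0.2134i - 0.4355j + 0.1908k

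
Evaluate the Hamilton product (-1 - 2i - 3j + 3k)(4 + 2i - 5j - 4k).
-3 + 17i - 9j + 32k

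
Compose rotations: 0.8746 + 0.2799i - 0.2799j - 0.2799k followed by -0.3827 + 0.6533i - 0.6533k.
-0.7004 + 0.2814i + 0.1071j - 0.6471k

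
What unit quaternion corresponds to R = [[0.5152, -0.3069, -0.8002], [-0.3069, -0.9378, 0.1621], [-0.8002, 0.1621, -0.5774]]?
0.8704i - 0.1763j - 0.4597k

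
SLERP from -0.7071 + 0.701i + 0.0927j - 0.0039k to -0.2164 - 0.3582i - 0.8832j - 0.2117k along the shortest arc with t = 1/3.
-0.4766 + 0.7327i + 0.4768j + 0.093k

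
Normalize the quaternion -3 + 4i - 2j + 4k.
-0.4472 + 0.5963i - 0.2981j + 0.5963k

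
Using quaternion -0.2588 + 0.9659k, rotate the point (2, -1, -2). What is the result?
(-2.232, -0.134, -2)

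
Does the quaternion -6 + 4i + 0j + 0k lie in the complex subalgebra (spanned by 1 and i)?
Yes. The quaternion -6 + 4i has j- and k-coefficients y = z = 0, so it lies in the complex subalgebra spanned by 1 and i.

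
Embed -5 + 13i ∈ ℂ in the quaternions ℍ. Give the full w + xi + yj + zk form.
-5 + 13i + 0j + 0k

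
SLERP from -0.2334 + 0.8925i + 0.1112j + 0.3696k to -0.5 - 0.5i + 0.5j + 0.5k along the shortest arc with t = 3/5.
0.2589 + 0.8902i - 0.3274j - 0.1825k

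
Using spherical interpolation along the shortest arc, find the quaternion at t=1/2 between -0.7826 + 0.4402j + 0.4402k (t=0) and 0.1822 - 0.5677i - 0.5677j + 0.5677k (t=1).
-0.6382 + 0.3755i + 0.6667j - 0.0843k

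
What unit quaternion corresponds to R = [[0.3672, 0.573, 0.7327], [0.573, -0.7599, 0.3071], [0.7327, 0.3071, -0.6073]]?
0.8268i + 0.3465j + 0.4431k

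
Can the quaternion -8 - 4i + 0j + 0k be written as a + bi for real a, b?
Yes. The quaternion -8 - 4i has j- and k-coefficients y = z = 0, so it lies in the complex subalgebra spanned by 1 and i.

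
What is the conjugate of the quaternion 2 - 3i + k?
2 + 3i - k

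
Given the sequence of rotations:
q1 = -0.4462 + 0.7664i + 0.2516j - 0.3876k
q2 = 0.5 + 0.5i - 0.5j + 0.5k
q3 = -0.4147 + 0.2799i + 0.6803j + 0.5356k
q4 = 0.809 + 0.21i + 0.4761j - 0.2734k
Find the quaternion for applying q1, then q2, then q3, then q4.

q2 · q1 = -0.2867 + 0.2281i + 0.9259j + 0.0921k
q3 · q2 · q1 = -0.6242 - 0.6081i - 0.4826j - 0.0878k
q4 · q3 · q2 · q1 = -0.1715 - 0.7968i - 0.5029j + 0.2878k
-0.1715 - 0.7968i - 0.5029j + 0.2878k


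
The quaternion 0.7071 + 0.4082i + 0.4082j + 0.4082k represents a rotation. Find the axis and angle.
axis = (√3/3, √3/3, √3/3), θ = π/2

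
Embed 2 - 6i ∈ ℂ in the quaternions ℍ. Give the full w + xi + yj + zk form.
2 - 6i + 0j + 0k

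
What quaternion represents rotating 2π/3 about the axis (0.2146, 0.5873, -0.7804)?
0.5 + 0.1858i + 0.5086j - 0.6758k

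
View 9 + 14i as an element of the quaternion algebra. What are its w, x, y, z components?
9 + 14i + 0j + 0k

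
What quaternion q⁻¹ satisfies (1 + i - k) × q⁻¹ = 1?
0.3333 - 0.3333i + 0.3333k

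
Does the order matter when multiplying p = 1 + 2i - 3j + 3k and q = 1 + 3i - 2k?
Yes: pq = 1 + 11i + 10j + 10k ≠ 1 - i - 16j - 8k = qp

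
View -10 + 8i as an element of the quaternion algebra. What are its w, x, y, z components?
-10 + 8i + 0j + 0k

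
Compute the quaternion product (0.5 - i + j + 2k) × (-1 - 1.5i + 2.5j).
-4.5 - 4.75i - 2.75j - 3k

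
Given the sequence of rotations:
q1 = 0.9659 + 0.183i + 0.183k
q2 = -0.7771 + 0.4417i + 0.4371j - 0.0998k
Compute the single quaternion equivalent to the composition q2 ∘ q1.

q2 · q1 = -0.8132 + 0.3644i + 0.3231j - 0.3186k
-0.8132 + 0.3644i + 0.3231j - 0.3186k


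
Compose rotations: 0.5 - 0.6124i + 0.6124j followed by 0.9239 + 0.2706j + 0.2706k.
0.2962 - 0.7315i + 0.5354j + 0.301k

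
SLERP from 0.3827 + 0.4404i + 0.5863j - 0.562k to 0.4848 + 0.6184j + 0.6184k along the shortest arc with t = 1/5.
0.4811 + 0.3996i + 0.7027j - 0.3393k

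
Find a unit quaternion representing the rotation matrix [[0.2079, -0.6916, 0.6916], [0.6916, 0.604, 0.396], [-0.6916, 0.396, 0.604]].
0.7772 + 0.445j + 0.445k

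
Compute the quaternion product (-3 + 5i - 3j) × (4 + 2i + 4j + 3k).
-10 + 5i - 39j + 17k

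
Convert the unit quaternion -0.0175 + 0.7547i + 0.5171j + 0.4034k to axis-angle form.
axis = (0.7548, 0.5172, 0.4035), θ = 182°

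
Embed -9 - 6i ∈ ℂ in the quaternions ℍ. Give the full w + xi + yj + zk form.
-9 - 6i + 0j + 0k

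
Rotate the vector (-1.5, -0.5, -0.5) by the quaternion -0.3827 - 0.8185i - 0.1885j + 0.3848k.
(-1.008, 0.683, 1.126)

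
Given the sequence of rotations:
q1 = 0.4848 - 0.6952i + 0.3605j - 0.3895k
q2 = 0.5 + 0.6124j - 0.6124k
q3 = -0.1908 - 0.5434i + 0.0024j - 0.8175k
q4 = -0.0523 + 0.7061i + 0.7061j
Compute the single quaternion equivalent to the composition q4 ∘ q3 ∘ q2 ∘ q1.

q2 · q1 = -0.2169 - 0.3654i + 0.9029j - 0.0659k
q3 · q2 · q1 = -0.2132 + 0.9255i + 0.0901j - 0.2999k
q4 · q3 · q2 · q1 = -0.706 - 0.4107i + 0.0565j - 0.5742k
-0.706 - 0.4107i + 0.0565j - 0.5742k


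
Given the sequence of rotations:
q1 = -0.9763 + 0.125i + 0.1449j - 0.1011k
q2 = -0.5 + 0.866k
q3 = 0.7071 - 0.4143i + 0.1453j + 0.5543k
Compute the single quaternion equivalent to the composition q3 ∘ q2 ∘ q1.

q2 · q1 = 0.5757 - 0.188i + 0.0358j - 0.7949k
q3 · q2 · q1 = 0.7646 - 0.5068i - 0.3246j - 0.2305k
0.7646 - 0.5068i - 0.3246j - 0.2305k


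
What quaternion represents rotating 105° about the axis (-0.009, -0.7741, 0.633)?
0.6088 - 0.0071i - 0.6141j + 0.5022k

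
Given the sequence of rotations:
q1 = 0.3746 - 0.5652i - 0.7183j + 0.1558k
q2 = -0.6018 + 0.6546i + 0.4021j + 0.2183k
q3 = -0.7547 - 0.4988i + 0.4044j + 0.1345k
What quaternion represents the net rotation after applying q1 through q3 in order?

q2 · q1 = 0.3994 + 0.8048i + 0.3575j - 0.2549k
q3 · q2 · q1 = -0.0103 - 0.9578i - 0.1272j - 0.2577k
-0.0103 - 0.9578i - 0.1272j - 0.2577k


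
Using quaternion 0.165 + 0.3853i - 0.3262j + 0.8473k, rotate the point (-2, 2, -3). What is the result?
(-1.401, 0.518, -3.843)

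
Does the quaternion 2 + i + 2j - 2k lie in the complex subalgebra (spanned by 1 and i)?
No. The quaternion 2 + i + 2j - 2k has j-coefficient y = 2 and k-coefficient z = -2, not both zero, so it does not lie in the complex subalgebra spanned by 1 and i.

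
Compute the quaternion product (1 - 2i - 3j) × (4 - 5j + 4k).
-11 - 20i - 9j + 14k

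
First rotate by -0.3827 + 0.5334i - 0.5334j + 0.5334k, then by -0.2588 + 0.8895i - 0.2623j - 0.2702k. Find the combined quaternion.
-0.3712 - 0.7625i - 0.3802j - 0.3692k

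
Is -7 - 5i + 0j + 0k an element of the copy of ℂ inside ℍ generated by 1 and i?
Yes. The quaternion -7 - 5i has j- and k-coefficients y = z = 0, so it lies in the complex subalgebra spanned by 1 and i.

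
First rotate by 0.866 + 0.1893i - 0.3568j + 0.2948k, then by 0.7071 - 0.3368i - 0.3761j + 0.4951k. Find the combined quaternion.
0.396 - 0.092i - 0.385j + 0.8286k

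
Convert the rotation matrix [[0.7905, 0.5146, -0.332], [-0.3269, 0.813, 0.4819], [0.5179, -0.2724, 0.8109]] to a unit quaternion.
0.9239 - 0.2041i - 0.23j - 0.2277k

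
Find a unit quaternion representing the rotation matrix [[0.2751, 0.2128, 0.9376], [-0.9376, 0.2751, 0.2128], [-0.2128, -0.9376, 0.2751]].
0.6755 - 0.4257i + 0.4257j - 0.4257k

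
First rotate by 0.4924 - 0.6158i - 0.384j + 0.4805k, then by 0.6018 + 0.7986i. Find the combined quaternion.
0.7881 + 0.0226i - 0.6148j - 0.0175k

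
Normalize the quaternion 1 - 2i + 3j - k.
0.2582 - 0.5164i + 0.7746j - 0.2582k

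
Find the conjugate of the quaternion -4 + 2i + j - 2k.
-4 - 2i - j + 2k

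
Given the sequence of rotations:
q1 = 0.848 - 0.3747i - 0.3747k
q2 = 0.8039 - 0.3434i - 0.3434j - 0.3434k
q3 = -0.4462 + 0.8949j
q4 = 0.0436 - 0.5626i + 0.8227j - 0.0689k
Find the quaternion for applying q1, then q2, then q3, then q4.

q2 · q1 = 0.4244 - 0.4638i - 0.2912j - 0.7211k
q3 · q2 · q1 = 0.0712 - 0.4384i + 0.5097j + 0.7368k
q4 · q3 · q2 · q1 = -0.6121 + 0.5821i + 0.5255j + 0.1011k
-0.6121 + 0.5821i + 0.5255j + 0.1011k


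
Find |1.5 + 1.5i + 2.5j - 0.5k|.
√11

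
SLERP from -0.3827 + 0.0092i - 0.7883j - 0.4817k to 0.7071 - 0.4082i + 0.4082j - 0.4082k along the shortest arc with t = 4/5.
-0.7133 + 0.3587i - 0.5541j + 0.2356k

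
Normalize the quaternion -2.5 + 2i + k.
-0.7454 + 0.5963i + 0.2981k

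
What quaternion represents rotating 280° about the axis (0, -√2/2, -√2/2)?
-0.766 - 0.4545j - 0.4545k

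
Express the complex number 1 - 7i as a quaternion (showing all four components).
1 - 7i + 0j + 0k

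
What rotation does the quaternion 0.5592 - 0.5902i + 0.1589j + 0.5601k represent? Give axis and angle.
axis = (-0.7119, 0.1917, 0.6756), θ = 112°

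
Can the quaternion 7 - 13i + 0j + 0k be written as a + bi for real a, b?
Yes. The quaternion 7 - 13i has j- and k-coefficients y = z = 0, so it lies in the complex subalgebra spanned by 1 and i.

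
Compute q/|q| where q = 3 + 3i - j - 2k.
0.6255 + 0.6255i - 0.2085j - 0.417k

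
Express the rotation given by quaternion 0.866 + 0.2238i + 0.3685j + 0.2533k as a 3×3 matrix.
[[0.6001, -0.2738, 0.7516], [0.6037, 0.7715, -0.2009], [-0.5249, 0.5743, 0.6282]]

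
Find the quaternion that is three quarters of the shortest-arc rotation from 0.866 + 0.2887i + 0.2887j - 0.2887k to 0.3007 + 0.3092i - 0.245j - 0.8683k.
0.4998 + 0.3362i - 0.1136j - 0.7901k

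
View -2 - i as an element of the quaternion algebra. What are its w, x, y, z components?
-2 - i + 0j + 0k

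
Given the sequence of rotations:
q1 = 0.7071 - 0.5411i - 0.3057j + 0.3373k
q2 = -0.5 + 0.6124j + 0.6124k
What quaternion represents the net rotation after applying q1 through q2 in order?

q2 · q1 = -0.3729 + 0.6643i + 0.2545j + 0.5957k
-0.3729 + 0.6643i + 0.2545j + 0.5957k


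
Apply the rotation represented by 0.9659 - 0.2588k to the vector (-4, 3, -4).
(-1.964, 4.598, -4)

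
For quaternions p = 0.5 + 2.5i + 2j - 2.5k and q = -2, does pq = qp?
Yes: pq = qp = -1 - 5i - 4j + 5k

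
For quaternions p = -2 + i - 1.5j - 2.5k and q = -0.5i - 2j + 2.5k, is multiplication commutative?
No: pq = 3.75 - 7.75i + 2.75j - 7.75k ≠ 3.75 + 9.75i + 5.25j - 2.25k = qp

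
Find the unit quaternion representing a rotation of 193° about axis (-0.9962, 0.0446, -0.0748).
-0.1132 - 0.9898i + 0.0443j - 0.0743k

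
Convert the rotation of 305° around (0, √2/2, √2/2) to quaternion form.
-0.887 + 0.3265j + 0.3265k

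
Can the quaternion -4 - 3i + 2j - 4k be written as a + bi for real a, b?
No. The quaternion -4 - 3i + 2j - 4k has j-coefficient y = 2 and k-coefficient z = -4, not both zero, so it does not lie in the complex subalgebra spanned by 1 and i.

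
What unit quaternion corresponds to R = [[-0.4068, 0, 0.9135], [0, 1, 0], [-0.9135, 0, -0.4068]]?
0.5446 + 0.8387j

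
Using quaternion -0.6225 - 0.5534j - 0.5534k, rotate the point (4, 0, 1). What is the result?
(-0.211, 3.368, -2.368)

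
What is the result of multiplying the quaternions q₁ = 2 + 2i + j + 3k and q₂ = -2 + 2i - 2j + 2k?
-12 + 8i - 4j - 8k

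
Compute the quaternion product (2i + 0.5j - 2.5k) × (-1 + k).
2.5 - 1.5i - 2.5j + 2.5k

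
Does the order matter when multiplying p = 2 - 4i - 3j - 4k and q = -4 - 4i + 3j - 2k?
Yes: pq = -23 + 26i + 26j - 12k ≠ -23 - 10i + 10j + 36k = qp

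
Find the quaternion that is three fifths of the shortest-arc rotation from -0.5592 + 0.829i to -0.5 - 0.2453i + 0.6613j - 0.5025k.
-0.7074 + 0.2757i + 0.5182j - 0.3937k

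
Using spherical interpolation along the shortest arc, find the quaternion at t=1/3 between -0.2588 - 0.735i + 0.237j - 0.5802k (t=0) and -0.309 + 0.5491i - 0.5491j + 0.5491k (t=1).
-0.0698 - 0.7091i + 0.3618j - 0.6012k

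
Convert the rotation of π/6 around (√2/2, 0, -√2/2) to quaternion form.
0.9659 + 0.183i - 0.183k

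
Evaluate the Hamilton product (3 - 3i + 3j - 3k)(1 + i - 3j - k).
12 - 12i - 12j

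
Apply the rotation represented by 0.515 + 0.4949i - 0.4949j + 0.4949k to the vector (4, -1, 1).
(1.061, -0.94, 3.999)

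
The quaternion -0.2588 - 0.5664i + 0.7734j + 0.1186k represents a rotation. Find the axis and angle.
axis = (-0.5864, 0.8007, 0.1228), θ = 7π/6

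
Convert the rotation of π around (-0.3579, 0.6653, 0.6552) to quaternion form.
-0.3579i + 0.6653j + 0.6552k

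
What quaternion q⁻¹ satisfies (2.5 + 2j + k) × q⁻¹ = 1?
0.2222 - 0.1778j - 0.0889k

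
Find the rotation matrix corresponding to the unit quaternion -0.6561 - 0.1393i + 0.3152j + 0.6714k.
[[-0.1003, 0.7932, -0.6007], [-0.9688, 0.0596, 0.2405], [0.2266, 0.606, 0.7625]]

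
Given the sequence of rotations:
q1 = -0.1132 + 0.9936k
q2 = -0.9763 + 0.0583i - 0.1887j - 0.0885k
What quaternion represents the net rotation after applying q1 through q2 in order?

q2 · q1 = 0.1985 - 0.1941i - 0.0366j - 0.96k
0.1985 - 0.1941i - 0.0366j - 0.96k


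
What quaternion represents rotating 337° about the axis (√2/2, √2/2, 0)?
-0.9799 + 0.141i + 0.141j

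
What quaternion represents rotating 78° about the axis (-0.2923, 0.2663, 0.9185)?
0.7771 - 0.184i + 0.1676j + 0.578k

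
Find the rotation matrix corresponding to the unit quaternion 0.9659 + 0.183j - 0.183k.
[[0.866, 0.3535, 0.3535], [-0.3535, 0.933, -0.067], [-0.3535, -0.067, 0.933]]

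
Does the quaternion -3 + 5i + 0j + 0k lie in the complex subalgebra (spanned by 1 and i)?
Yes. The quaternion -3 + 5i has j- and k-coefficients y = z = 0, so it lies in the complex subalgebra spanned by 1 and i.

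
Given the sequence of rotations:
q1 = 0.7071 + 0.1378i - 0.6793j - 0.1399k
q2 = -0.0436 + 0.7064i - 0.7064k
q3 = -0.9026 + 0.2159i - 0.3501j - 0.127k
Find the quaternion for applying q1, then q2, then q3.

q2 · q1 = -0.227 + 0.0136i + 0.0311j - 0.9733k
q3 · q2 · q1 = 0.0892 + 0.2834i + 0.2598j + 0.9188k
0.0892 + 0.2834i + 0.2598j + 0.9188k


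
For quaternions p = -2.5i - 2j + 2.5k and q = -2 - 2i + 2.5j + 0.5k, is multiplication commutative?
No: pq = -1.25 - 2.25i + 0.25j - 15.25k ≠ -1.25 + 12.25i + 7.75j + 5.25k = qp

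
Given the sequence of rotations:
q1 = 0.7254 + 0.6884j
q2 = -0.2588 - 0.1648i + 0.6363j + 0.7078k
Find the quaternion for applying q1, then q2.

q2 · q1 = -0.6258 - 0.6068i + 0.2834j + 0.4k
-0.6258 - 0.6068i + 0.2834j + 0.4k


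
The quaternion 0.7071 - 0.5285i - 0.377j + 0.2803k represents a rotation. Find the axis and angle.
axis = (-0.7474, -0.5332, 0.3964), θ = π/2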